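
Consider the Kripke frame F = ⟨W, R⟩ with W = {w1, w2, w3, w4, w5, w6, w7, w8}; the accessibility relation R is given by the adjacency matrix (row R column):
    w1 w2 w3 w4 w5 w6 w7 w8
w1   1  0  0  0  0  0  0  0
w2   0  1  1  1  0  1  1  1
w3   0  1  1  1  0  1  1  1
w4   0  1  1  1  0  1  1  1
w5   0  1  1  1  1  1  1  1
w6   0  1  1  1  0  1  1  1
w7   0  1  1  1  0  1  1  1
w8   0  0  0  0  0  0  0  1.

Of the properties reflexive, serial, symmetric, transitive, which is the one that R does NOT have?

symmetric

Reflexive: yes — every world is R-related to itself.
Serial: yes — every world has a successor (e.g. w1 R w1).
Symmetric: no — w2 R w8 but not w8 R w2.
Transitive: yes — every two-step R-path is closed by a direct edge.
Only symmetric fails.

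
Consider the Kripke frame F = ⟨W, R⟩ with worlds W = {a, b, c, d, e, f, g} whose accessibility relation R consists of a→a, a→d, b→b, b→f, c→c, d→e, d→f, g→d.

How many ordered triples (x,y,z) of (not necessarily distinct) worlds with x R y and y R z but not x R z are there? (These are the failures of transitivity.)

Enumerating: (a,d,e), (a,d,f), (g,d,e), (g,d,f).

4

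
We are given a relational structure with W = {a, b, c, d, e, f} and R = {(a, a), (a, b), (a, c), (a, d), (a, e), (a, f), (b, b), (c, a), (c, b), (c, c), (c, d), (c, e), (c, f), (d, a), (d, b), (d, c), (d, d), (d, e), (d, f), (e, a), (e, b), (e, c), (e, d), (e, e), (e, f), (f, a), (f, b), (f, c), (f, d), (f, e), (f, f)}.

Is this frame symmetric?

No

Symmetric: no — a R b but not b R a.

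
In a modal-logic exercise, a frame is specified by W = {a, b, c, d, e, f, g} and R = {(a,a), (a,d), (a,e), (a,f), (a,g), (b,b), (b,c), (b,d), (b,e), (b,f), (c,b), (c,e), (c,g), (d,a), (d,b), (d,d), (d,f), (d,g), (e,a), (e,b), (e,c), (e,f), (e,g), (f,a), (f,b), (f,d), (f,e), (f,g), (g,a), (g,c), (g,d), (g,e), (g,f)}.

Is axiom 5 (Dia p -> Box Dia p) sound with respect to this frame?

By correspondence theory, 5 is valid on a frame iff R is Euclidean.
Euclidean: no — a R d and a R e, but not d R e.

No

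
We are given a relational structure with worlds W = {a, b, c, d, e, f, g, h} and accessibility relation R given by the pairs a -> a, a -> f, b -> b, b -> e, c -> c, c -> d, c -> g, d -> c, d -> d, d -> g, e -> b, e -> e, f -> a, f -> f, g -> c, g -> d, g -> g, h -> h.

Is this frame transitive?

Transitive: yes — every two-step R-path is closed by a direct edge.

Yes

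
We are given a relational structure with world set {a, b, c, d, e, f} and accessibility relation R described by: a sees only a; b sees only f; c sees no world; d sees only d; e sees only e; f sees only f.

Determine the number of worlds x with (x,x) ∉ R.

Enumerating: b, c.

2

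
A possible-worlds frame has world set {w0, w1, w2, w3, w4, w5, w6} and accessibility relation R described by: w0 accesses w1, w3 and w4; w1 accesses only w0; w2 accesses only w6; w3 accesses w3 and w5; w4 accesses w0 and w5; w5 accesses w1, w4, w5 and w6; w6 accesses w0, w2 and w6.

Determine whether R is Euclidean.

No

Euclidean: no — w0 R w1 and w0 R w3, but not w1 R w3.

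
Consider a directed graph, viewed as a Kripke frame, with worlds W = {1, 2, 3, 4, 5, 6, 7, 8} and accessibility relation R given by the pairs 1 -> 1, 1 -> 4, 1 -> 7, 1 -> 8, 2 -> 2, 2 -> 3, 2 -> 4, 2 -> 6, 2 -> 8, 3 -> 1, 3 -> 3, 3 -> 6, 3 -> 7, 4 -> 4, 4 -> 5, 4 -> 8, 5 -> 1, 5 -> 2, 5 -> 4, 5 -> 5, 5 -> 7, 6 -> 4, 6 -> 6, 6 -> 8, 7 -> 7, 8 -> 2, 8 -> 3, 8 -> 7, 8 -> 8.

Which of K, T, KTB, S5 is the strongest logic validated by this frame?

Reflexive (axiom T): yes — every world is R-related to itself.
Symmetric (axiom B): no — 1 R 4 but not 4 R 1.
Euclidean (axiom 5): no — 1 R 4 and 1 R 7, but not 4 R 7.
So F validates K, T; KTB would additionally require R to be symmetric. The strongest is T.

T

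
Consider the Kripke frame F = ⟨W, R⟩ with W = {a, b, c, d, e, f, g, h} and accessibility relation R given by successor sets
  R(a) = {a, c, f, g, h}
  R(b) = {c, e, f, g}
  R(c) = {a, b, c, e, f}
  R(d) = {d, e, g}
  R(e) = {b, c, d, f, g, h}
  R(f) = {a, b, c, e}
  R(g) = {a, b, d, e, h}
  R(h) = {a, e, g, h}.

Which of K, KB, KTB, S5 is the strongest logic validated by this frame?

Symmetric (axiom B): yes — every pair in R has its reverse in R.
Reflexive (axiom T): no — b is not related to itself.
Euclidean (axiom 5): no — a R c and a R g, but not c R g.
So F validates K, KB; KTB would additionally require R to be reflexive. The strongest is KB.

KB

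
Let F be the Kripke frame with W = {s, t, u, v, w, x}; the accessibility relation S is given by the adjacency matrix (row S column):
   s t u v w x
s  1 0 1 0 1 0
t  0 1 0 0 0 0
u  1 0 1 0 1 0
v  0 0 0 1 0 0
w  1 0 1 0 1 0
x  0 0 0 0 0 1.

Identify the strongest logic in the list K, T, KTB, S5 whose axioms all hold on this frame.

Reflexive (axiom T): yes — every world is S-related to itself.
Symmetric (axiom B): yes — every pair in S has its reverse in S.
Euclidean (axiom 5): yes — any two successors of a common world are S-related.
So F validates K, T, KTB, S5. The strongest is S5.

S5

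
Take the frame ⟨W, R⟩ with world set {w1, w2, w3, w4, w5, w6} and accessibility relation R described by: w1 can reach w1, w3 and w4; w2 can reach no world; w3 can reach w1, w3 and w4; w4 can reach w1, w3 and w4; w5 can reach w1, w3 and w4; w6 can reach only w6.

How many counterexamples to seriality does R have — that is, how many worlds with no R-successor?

1

Enumerating: w2.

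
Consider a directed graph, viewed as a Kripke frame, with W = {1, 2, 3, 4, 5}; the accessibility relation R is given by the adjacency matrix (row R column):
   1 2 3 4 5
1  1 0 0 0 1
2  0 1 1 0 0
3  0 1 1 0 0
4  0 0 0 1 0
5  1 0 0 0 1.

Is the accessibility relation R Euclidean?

Yes

Euclidean: yes — any two successors of a common world are R-related.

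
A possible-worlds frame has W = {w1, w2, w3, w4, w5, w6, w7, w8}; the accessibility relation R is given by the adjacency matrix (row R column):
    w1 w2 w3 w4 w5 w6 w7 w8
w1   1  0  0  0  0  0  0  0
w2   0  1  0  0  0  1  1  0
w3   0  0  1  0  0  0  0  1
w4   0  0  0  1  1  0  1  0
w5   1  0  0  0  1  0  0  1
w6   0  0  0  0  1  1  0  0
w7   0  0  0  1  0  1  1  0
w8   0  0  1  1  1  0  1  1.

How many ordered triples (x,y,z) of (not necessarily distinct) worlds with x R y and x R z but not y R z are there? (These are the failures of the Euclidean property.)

24

Enumerating: (w2,w6,w2), (w2,w6,w7), (w2,w7,w2), (w4,w5,w4), (w4,w5,w7), (w4,w7,w5), (w5,w1,w5), (w5,w1,w8), (w5,w8,w1), (w6,w5,w6), (w7,w4,w6), (w7,w6,w4), … and 12 more.
Total: 24.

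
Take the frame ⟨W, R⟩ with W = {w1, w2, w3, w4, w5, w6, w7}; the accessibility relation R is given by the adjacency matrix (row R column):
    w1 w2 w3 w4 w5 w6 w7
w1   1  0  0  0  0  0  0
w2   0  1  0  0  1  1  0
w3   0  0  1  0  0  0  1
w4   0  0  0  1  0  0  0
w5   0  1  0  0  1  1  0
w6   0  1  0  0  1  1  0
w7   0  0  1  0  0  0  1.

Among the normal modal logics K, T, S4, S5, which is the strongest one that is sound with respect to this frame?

Reflexive (axiom T): yes — every world is R-related to itself.
Transitive (axiom 4): yes — every two-step R-path is closed by a direct edge.
Euclidean (axiom 5): yes — any two successors of a common world are R-related.
So F validates K, T, S4, S5. The strongest is S5.

S5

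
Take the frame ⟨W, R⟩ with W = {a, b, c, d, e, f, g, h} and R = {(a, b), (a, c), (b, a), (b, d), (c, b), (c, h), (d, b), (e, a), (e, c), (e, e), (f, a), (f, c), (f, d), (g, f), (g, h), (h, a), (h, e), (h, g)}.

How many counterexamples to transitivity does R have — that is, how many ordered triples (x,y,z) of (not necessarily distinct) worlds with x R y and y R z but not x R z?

Enumerating: (a,b,a), (a,b,d), (a,c,h), (b,a,b), (b,a,c), (b,d,b), (c,b,a), (c,b,d), (c,h,a), (c,h,e), (c,h,g), (d,b,a), … and 19 more.
Total: 31.

31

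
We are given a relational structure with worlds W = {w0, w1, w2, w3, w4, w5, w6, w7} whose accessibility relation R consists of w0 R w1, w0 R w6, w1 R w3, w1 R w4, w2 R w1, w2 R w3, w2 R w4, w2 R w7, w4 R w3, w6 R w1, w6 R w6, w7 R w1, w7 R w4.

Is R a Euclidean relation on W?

No

Euclidean: no — w0 R w1 and w0 R w6, but not w1 R w6.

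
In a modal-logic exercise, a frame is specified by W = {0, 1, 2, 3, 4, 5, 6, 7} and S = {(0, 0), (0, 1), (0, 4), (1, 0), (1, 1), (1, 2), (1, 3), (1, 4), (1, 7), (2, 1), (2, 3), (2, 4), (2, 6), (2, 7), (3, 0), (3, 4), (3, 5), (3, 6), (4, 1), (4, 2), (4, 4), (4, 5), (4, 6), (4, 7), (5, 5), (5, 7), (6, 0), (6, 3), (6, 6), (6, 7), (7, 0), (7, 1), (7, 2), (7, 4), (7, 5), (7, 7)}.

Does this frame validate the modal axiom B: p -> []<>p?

The schema B characterises exactly the symmetric frames.
Symmetric: no — 0 S 4 but not 4 S 0.

No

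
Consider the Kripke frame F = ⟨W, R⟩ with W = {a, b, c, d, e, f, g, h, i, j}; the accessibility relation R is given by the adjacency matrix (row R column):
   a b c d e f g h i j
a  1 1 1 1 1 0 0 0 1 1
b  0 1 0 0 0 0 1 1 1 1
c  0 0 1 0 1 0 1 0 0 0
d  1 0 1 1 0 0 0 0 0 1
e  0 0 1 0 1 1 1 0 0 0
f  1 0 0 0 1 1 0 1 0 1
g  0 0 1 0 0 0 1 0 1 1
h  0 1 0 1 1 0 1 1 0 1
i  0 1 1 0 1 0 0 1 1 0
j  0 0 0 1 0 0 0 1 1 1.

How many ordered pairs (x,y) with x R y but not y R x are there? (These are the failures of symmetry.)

21

Enumerating: (a,b), (a,c), (a,e), (a,i), (a,j), (b,g), (b,j), (d,c), (e,g), (f,a), (f,h), (f,j), … and 9 more.
Total: 21.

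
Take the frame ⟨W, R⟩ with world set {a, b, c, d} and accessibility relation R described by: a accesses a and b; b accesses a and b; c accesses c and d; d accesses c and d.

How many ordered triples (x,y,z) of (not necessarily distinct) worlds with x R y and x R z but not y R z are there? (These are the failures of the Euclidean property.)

0

R is Euclidean; there are no such tuples.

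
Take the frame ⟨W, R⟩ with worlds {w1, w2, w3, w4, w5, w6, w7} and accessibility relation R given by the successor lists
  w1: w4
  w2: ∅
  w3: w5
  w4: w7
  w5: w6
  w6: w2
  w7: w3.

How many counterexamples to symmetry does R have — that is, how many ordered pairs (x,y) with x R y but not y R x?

Enumerating: (w1,w4), (w3,w5), (w4,w7), (w5,w6), (w6,w2), (w7,w3).

6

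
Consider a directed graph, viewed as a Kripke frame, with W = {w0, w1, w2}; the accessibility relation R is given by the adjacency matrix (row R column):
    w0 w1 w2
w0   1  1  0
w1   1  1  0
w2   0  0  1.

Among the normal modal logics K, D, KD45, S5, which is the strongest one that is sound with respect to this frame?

S5

Serial (axiom D): yes — every world has a successor (e.g. w0 R w0).
Euclidean (axiom 5): yes — any two successors of a common world are R-related.
Transitive (axiom 4): yes — every two-step R-path is closed by a direct edge.
Reflexive (axiom T): yes — every world is R-related to itself.
So F validates K, D, KD45, S5. The strongest is S5.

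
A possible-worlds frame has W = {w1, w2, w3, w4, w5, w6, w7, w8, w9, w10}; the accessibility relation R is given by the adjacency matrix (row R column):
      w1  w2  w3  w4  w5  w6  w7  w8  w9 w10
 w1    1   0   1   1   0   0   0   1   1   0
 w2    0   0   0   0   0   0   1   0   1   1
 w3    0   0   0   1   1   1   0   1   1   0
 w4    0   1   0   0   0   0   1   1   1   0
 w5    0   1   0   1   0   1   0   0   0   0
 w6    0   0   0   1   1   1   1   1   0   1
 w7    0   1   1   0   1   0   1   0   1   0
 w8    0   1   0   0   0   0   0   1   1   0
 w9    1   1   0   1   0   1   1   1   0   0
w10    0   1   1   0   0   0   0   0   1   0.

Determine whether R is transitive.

Transitive: no — w1 R w3 and w3 R w5, but not w1 R w5.

No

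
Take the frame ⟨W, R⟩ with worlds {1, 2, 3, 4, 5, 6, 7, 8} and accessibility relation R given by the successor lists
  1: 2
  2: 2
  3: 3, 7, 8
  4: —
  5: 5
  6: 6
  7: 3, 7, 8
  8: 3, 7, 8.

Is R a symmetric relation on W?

Symmetric: no — 1 R 2 but not 2 R 1.

No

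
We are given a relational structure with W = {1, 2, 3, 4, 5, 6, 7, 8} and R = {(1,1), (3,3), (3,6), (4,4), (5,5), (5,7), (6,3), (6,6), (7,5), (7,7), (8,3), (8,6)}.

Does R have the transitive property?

Yes

Transitive: yes — every two-step R-path is closed by a direct edge.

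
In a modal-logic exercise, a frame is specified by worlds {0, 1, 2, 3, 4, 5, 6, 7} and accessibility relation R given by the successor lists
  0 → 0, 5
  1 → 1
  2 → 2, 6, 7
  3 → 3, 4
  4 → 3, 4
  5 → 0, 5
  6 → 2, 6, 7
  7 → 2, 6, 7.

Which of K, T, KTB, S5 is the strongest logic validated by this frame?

S5

Reflexive (axiom T): yes — every world is R-related to itself.
Symmetric (axiom B): yes — every pair in R has its reverse in R.
Euclidean (axiom 5): yes — any two successors of a common world are R-related.
So F validates K, T, KTB, S5. The strongest is S5.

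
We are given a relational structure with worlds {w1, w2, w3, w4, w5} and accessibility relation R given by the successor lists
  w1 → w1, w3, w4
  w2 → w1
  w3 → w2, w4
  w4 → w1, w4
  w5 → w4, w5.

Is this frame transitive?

No

Transitive: no — w1 R w3 and w3 R w2, but not w1 R w2.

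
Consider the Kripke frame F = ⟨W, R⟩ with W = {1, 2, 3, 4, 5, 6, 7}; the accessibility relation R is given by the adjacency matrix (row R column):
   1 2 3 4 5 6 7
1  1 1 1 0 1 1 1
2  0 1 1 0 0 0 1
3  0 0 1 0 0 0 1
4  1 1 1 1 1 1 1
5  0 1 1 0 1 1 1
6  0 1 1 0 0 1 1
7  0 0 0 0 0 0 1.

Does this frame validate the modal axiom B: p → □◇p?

Axiom B corresponds to the accessibility relation being symmetric.
Symmetric: no — 1 R 2 but not 2 R 1.

No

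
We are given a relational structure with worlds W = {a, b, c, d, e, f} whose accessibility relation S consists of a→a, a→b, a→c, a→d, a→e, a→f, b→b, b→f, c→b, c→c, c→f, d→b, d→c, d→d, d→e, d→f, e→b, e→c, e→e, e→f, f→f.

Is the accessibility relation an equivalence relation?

Reflexive: yes — every world is S-related to itself.
Symmetric: no — a S b but not b S a.
Transitive: yes — every two-step S-path is closed by a direct edge.
So S is not an equivalence relation.

No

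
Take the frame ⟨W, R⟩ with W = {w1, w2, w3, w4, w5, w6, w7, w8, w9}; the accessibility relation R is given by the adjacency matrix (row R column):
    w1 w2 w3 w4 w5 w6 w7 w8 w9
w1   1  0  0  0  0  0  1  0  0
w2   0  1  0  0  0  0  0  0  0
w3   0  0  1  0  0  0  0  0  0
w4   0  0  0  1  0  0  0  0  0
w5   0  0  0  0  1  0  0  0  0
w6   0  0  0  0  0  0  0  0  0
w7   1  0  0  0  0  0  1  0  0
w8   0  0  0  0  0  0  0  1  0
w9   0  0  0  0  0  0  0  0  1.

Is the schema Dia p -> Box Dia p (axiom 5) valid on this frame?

Axiom 5 corresponds to the accessibility relation being Euclidean.
Euclidean: yes — any two successors of a common world are R-related.

Yes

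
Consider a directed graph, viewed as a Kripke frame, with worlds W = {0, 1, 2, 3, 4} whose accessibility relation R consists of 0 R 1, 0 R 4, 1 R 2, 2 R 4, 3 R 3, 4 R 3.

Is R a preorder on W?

No

Reflexive: no — 0 is not related to itself.
Transitive: no — 0 R 1 and 1 R 2, but not 0 R 2.
So R is not a preorder.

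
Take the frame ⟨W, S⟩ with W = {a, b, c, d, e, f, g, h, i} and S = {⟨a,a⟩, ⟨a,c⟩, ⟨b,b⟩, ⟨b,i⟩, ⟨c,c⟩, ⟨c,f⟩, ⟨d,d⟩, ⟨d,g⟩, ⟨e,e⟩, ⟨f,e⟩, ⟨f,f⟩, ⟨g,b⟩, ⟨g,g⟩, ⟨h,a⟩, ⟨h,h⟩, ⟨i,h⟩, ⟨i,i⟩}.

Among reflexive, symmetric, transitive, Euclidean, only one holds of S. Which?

reflexive

Reflexive: yes — every world is S-related to itself.
Symmetric: no — a S c but not c S a.
Transitive: no — a S c and c S f, but not a S f.
Euclidean: no — a S c and a S a, but not c S a.
Only reflexive holds.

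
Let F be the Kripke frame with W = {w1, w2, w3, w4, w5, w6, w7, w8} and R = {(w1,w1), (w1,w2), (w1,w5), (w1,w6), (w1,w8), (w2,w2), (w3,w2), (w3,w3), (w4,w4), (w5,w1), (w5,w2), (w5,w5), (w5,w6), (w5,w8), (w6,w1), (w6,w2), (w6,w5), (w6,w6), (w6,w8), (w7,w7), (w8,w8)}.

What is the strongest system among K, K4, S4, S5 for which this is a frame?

Transitive (axiom 4): yes — every two-step R-path is closed by a direct edge.
Reflexive (axiom T): yes — every world is R-related to itself.
Euclidean (axiom 5): no — w1 R w2 and w1 R w5, but not w2 R w5.
So F validates K, K4, S4; S5 would additionally require R to be Euclidean. The strongest is S4.

S4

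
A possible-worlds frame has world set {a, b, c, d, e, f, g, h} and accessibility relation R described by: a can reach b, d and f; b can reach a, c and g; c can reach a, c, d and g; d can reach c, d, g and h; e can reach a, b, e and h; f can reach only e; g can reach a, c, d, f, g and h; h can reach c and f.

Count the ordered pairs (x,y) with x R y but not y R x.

Enumerating: (a,d), (a,f), (b,c), (b,g), (c,a), (d,h), (e,a), (e,b), (e,h), (f,e), (g,a), (g,f), (g,h), (h,c), (h,f).

15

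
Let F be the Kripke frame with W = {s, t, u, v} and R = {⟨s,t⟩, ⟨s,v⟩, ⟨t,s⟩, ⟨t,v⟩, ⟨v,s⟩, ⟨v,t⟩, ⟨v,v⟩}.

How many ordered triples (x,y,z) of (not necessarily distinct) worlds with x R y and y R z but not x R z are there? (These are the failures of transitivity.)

4

Enumerating: (s,t,s), (s,v,s), (t,s,t), (t,v,t).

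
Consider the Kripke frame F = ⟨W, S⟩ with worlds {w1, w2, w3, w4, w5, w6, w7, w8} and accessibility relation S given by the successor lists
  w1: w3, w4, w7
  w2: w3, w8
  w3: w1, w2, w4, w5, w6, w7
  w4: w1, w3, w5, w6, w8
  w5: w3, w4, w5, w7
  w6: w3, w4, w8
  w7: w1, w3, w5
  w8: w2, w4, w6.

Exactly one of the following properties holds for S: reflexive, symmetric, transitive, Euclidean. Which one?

Reflexive: no — w1 is not related to itself.
Symmetric: yes — every pair in S has its reverse in S.
Transitive: no — w1 S w3 and w3 S w2, but not w1 S w2.
Euclidean: no — w1 S w4 and w1 S w7, but not w4 S w7.
Only symmetric holds.

symmetric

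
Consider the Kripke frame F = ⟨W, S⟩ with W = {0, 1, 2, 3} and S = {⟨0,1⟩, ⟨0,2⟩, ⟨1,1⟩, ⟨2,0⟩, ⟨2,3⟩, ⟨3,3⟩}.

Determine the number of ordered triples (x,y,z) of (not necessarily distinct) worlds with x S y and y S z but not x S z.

4

Enumerating: (0,2,0), (0,2,3), (2,0,1), (2,0,2).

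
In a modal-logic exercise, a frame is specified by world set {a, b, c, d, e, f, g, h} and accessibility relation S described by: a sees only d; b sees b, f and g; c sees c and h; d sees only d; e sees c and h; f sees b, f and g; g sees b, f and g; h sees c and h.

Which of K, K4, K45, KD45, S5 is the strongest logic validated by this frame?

KD45

Transitive (axiom 4): yes — every two-step S-path is closed by a direct edge.
Euclidean (axiom 5): yes — any two successors of a common world are S-related.
Serial (axiom D): yes — every world has a successor (e.g. a S d).
Reflexive (axiom T): no — a is not related to itself.
So F validates K, K4, K45, KD45; S5 would additionally require S to be reflexive. The strongest is KD45.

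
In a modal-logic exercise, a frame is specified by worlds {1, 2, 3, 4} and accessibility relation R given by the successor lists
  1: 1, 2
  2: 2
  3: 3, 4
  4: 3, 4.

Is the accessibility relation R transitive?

Transitive: yes — every two-step R-path is closed by a direct edge.

Yes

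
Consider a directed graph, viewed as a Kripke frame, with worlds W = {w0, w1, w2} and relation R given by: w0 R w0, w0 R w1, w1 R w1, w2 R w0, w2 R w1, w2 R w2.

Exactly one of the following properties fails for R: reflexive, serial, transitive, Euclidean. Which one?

Euclidean

Reflexive: yes — every world is R-related to itself.
Serial: yes — every world has a successor (e.g. w0 R w0).
Transitive: yes — every two-step R-path is closed by a direct edge.
Euclidean: no — w2 R w1 and w2 R w0, but not w1 R w0.
Only Euclidean fails.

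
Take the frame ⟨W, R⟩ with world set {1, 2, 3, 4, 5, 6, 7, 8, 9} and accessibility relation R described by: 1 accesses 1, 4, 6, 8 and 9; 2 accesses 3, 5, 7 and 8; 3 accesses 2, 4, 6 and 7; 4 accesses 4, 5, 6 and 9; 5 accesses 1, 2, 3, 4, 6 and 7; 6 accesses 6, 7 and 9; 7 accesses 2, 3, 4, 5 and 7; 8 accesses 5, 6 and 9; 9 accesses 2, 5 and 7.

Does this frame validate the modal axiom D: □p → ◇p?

Yes

Axiom D corresponds to the accessibility relation being serial.
Serial: yes — every world has a successor (e.g. 1 R 1).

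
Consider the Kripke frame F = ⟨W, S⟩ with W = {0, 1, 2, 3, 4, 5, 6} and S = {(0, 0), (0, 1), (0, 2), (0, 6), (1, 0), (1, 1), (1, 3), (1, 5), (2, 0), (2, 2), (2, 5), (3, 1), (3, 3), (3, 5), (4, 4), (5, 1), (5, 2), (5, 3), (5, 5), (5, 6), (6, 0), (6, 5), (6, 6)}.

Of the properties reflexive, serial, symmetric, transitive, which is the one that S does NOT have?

transitive

Reflexive: yes — every world is S-related to itself.
Serial: yes — every world has a successor (e.g. 0 S 0).
Symmetric: yes — every pair in S has its reverse in S.
Transitive: no — 0 S 1 and 1 S 3, but not 0 S 3.
Only transitive fails.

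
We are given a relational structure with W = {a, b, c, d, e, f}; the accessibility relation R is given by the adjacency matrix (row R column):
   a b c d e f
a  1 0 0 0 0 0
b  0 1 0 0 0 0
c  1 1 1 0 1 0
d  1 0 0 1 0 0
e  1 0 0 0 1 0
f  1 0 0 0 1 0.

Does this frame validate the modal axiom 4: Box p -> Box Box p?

The schema 4 characterises exactly the transitive frames.
Transitive: yes — every two-step R-path is closed by a direct edge.

Yes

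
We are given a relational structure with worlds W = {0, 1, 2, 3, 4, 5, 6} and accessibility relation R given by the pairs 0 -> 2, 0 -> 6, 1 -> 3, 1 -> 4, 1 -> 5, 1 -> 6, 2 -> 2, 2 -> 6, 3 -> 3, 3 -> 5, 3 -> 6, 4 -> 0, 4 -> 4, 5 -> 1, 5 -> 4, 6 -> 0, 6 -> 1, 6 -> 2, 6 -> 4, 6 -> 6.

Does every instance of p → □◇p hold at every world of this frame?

The schema B characterises exactly the symmetric frames.
Symmetric: no — 0 R 2 but not 2 R 0.

No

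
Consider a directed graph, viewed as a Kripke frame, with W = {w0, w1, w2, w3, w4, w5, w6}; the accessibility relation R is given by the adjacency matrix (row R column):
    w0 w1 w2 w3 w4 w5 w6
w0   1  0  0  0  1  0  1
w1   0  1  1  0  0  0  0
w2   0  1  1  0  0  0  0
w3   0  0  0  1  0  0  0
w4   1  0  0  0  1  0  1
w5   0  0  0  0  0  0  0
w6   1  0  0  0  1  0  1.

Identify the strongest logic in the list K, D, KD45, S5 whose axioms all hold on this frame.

K

Serial (axiom D): no — w5 has no R-successor.
Euclidean (axiom 5): yes — any two successors of a common world are R-related.
Transitive (axiom 4): yes — every two-step R-path is closed by a direct edge.
Reflexive (axiom T): no — w5 is not related to itself.
So F validates K; D would additionally require R to be serial. The strongest is K.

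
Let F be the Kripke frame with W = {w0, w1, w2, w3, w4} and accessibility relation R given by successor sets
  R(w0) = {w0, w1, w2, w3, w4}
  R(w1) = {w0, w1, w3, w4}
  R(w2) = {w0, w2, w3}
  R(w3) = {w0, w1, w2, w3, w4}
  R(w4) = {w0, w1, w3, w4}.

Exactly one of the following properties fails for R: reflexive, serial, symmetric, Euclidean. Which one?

Euclidean

Reflexive: yes — every world is R-related to itself.
Serial: yes — every world has a successor (e.g. w0 R w0).
Symmetric: yes — every pair in R has its reverse in R.
Euclidean: no — w0 R w1 and w0 R w2, but not w1 R w2.
Only Euclidean fails.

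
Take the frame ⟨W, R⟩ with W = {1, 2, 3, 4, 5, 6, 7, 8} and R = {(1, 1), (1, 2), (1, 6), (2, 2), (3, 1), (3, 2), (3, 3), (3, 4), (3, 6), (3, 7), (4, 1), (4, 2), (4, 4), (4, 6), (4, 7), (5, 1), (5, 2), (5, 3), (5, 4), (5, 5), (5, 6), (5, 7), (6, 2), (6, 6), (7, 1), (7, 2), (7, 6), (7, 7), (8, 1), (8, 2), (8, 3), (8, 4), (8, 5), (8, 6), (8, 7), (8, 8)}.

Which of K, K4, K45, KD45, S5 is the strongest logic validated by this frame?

K4

Transitive (axiom 4): yes — every two-step R-path is closed by a direct edge.
Euclidean (axiom 5): no — 1 R 2 and 1 R 6, but not 2 R 6.
Serial (axiom D): yes — every world has a successor (e.g. 1 R 1).
Reflexive (axiom T): yes — every world is R-related to itself.
So F validates K, K4; K45 would additionally require R to be Euclidean. The strongest is K4.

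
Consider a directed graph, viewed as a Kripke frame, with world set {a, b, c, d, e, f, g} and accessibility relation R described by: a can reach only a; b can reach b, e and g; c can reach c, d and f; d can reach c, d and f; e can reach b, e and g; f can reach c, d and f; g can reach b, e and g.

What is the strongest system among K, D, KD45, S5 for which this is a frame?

S5

Serial (axiom D): yes — every world has a successor (e.g. a R a).
Euclidean (axiom 5): yes — any two successors of a common world are R-related.
Transitive (axiom 4): yes — every two-step R-path is closed by a direct edge.
Reflexive (axiom T): yes — every world is R-related to itself.
So F validates K, D, KD45, S5. The strongest is S5.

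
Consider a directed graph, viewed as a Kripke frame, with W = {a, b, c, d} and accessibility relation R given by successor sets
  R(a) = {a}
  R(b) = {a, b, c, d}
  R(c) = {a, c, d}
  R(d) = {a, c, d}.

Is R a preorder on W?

Yes

Reflexive: yes — every world is R-related to itself.
Transitive: yes — every two-step R-path is closed by a direct edge.
So R is a preorder.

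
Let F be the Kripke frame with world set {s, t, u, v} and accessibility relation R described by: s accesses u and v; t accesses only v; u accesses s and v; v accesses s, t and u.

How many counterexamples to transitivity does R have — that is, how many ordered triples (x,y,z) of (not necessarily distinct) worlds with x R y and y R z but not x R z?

12

Enumerating: (s,u,s), (s,v,s), (s,v,t), (t,v,s), (t,v,t), (t,v,u), (u,s,u), (u,v,t), (u,v,u), (v,s,v), (v,t,v), (v,u,v).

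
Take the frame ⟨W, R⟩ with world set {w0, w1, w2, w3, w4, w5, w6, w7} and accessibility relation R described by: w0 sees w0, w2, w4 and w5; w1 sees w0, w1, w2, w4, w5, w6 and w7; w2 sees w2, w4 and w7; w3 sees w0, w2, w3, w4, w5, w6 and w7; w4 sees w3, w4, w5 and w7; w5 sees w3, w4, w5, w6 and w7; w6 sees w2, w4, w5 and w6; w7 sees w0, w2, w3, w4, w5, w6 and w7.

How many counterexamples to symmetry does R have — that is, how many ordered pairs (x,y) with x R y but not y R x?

Enumerating: (w0,w2), (w0,w4), (w0,w5), (w1,w0), (w1,w2), (w1,w4), (w1,w5), (w1,w6), (w1,w7), (w2,w4), (w3,w0), (w3,w2), (w3,w6), (w6,w2), (w6,w4), (w7,w0), (w7,w6).

17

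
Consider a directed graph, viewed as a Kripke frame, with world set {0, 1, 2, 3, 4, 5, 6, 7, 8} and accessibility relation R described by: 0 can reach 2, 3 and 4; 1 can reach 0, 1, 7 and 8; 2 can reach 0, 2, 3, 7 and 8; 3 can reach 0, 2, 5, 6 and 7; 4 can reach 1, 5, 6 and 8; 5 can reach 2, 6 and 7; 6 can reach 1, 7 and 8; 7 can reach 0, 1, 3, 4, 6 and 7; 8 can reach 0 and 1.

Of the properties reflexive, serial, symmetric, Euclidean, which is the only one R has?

serial

Reflexive: no — 0 is not related to itself.
Serial: yes — every world has a successor (e.g. 0 R 2).
Symmetric: no — 0 R 4 but not 4 R 0.
Euclidean: no — 0 R 2 and 0 R 4, but not 2 R 4.
Only serial holds.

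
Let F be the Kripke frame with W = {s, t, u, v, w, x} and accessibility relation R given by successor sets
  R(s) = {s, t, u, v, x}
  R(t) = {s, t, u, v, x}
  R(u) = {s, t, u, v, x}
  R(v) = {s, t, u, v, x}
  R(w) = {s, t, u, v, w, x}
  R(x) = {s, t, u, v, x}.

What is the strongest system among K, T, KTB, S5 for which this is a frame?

Reflexive (axiom T): yes — every world is R-related to itself.
Symmetric (axiom B): no — w R s but not s R w.
Euclidean (axiom 5): no — w R s and w R w, but not s R w.
So F validates K, T; KTB would additionally require R to be symmetric. The strongest is T.

T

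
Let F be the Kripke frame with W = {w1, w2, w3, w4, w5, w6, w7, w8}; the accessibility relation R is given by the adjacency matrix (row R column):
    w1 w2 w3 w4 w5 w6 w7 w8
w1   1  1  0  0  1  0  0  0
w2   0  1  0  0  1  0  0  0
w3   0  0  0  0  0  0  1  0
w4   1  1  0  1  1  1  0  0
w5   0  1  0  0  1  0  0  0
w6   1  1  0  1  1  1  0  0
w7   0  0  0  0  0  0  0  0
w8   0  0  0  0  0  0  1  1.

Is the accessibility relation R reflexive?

No

Reflexive: no — w3 is not related to itself.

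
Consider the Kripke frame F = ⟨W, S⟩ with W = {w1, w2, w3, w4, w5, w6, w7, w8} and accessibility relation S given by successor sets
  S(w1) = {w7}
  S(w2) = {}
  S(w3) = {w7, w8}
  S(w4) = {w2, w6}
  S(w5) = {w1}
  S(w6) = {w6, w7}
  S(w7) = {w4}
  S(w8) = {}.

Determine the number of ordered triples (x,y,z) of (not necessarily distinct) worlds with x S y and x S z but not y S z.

Enumerating: (w1,w7,w7), (w3,w7,w7), (w3,w7,w8), (w3,w8,w7), (w3,w8,w8), (w4,w2,w2), (w4,w2,w6), (w4,w6,w2), (w5,w1,w1), (w6,w7,w6), (w6,w7,w7), (w7,w4,w4).

12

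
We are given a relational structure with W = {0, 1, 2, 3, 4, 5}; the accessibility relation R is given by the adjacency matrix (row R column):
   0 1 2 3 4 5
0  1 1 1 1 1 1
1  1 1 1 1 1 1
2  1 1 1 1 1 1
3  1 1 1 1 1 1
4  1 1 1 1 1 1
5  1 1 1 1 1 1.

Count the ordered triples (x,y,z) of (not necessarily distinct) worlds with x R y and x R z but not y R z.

0

R is Euclidean; there are no such tuples.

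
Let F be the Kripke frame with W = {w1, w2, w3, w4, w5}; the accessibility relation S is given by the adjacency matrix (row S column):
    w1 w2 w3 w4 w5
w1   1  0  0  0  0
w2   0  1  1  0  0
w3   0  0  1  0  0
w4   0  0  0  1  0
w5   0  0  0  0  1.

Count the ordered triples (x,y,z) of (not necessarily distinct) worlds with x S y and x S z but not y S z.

1

Enumerating: (w2,w3,w2).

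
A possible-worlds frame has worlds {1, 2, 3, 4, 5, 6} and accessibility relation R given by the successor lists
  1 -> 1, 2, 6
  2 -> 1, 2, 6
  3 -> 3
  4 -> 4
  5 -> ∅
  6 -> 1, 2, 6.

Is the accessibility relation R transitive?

Yes

Transitive: yes — every two-step R-path is closed by a direct edge.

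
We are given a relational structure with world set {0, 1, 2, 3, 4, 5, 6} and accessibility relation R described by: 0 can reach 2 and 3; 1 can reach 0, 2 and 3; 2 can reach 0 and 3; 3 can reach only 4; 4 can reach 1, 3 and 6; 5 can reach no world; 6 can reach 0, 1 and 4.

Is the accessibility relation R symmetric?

No

Symmetric: no — 0 R 3 but not 3 R 0.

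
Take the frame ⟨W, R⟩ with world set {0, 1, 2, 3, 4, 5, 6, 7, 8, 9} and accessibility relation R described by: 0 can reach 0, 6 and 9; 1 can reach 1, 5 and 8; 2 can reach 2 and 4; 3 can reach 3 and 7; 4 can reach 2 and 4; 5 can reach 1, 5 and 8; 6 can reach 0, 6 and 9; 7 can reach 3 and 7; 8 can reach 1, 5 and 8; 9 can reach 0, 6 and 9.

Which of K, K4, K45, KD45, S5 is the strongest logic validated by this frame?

S5

Transitive (axiom 4): yes — every two-step R-path is closed by a direct edge.
Euclidean (axiom 5): yes — any two successors of a common world are R-related.
Serial (axiom D): yes — every world has a successor (e.g. 0 R 0).
Reflexive (axiom T): yes — every world is R-related to itself.
So F validates K, K4, K45, KD45, S5. The strongest is S5.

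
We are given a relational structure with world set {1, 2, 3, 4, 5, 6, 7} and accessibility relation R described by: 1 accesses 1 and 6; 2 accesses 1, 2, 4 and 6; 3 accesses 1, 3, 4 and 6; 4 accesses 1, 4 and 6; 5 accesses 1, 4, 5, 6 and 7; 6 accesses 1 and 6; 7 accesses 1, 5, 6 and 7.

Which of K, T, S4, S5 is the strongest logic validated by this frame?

Reflexive (axiom T): yes — every world is R-related to itself.
Transitive (axiom 4): no — 7 R 5 and 5 R 4, but not 7 R 4.
Euclidean (axiom 5): no — 2 R 1 and 2 R 4, but not 1 R 4.
So F validates K, T; S4 would additionally require R to be transitive. The strongest is T.

T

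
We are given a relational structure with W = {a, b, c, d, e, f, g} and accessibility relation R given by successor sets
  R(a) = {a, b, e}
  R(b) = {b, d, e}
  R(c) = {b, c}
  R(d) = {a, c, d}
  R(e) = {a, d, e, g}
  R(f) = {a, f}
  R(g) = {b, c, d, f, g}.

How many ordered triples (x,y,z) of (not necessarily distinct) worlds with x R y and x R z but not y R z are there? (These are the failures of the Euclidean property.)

30

Enumerating: (a,b,a), (a,e,b), (b,d,b), (b,d,e), (b,e,b), (c,b,c), (d,a,c), (d,a,d), (d,c,a), (d,c,d), (e,a,d), (e,a,g), … and 18 more.
Total: 30.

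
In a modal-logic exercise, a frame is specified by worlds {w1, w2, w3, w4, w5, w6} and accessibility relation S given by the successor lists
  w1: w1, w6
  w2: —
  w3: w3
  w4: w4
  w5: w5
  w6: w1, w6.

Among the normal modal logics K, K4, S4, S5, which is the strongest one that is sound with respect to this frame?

K4

Transitive (axiom 4): yes — every two-step S-path is closed by a direct edge.
Reflexive (axiom T): no — w2 is not related to itself.
Euclidean (axiom 5): yes — any two successors of a common world are S-related.
So F validates K, K4; S4 would additionally require S to be reflexive. The strongest is K4.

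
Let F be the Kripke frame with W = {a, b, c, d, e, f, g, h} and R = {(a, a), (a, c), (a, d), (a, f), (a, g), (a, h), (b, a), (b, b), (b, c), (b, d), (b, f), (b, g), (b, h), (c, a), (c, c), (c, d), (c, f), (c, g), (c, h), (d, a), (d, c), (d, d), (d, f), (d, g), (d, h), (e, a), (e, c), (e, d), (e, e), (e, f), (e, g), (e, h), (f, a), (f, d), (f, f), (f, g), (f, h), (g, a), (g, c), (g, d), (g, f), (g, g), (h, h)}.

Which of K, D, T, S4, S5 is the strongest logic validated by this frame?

T

Serial (axiom D): yes — every world has a successor (e.g. a R a).
Reflexive (axiom T): yes — every world is R-related to itself.
Transitive (axiom 4): no — f R a and a R c, but not f R c.
Euclidean (axiom 5): no — a R f and a R c, but not f R c.
So F validates K, D, T; S4 would additionally require R to be transitive. The strongest is T.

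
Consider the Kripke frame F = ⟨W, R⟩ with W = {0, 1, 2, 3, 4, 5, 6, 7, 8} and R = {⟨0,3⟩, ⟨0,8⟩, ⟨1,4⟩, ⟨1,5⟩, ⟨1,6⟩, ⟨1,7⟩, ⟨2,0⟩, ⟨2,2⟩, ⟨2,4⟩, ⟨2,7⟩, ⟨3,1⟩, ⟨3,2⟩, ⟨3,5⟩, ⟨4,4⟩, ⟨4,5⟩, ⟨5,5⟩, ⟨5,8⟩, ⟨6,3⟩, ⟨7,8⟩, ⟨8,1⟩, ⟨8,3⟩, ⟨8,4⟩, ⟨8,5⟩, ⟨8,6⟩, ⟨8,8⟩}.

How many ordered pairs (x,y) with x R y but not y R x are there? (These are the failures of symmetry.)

Enumerating: (0,3), (0,8), (1,4), (1,5), (1,6), (1,7), (2,0), (2,4), (2,7), (3,1), (3,2), (3,5), … and 7 more.
Total: 19.

19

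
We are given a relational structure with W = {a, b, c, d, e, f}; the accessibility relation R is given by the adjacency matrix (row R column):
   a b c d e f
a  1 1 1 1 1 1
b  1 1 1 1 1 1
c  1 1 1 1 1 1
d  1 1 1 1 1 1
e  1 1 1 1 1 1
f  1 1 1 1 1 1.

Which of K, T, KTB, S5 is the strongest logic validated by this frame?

S5

Reflexive (axiom T): yes — every world is R-related to itself.
Symmetric (axiom B): yes — every pair in R has its reverse in R.
Euclidean (axiom 5): yes — any two successors of a common world are R-related.
So F validates K, T, KTB, S5. The strongest is S5.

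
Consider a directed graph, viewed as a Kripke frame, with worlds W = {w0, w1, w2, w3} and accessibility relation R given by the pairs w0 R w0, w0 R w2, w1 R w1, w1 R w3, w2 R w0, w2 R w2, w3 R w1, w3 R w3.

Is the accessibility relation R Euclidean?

Euclidean: yes — any two successors of a common world are R-related.

Yes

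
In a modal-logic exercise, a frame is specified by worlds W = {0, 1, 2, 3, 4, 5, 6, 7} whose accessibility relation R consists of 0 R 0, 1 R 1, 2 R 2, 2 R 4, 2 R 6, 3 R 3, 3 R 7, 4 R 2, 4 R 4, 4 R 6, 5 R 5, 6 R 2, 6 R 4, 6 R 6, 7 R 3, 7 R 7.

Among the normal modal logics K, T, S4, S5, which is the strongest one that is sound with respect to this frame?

S5

Reflexive (axiom T): yes — every world is R-related to itself.
Transitive (axiom 4): yes — every two-step R-path is closed by a direct edge.
Euclidean (axiom 5): yes — any two successors of a common world are R-related.
So F validates K, T, S4, S5. The strongest is S5.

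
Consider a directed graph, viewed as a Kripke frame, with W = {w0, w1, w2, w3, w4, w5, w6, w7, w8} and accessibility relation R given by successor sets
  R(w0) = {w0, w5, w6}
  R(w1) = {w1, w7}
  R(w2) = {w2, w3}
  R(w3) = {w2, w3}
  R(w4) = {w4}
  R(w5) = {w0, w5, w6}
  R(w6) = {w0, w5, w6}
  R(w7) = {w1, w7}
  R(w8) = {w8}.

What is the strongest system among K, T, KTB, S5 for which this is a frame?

Reflexive (axiom T): yes — every world is R-related to itself.
Symmetric (axiom B): yes — every pair in R has its reverse in R.
Euclidean (axiom 5): yes — any two successors of a common world are R-related.
So F validates K, T, KTB, S5. The strongest is S5.

S5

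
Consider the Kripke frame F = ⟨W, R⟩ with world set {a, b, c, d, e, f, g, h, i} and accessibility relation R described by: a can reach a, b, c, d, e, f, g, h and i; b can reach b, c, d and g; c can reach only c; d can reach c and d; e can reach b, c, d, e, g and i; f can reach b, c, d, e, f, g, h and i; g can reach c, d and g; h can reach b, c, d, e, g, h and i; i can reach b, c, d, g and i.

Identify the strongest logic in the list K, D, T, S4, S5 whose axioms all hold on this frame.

Serial (axiom D): yes — every world has a successor (e.g. a R a).
Reflexive (axiom T): yes — every world is R-related to itself.
Transitive (axiom 4): yes — every two-step R-path is closed by a direct edge.
Euclidean (axiom 5): no — a R b and a R e, but not b R e.
So F validates K, D, T, S4; S5 would additionally require R to be Euclidean. The strongest is S4.

S4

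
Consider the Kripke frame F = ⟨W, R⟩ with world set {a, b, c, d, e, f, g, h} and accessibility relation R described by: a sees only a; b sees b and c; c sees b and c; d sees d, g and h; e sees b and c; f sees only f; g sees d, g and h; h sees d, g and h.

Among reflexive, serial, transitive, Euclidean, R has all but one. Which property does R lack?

reflexive

Reflexive: no — e is not related to itself.
Serial: yes — every world has a successor (e.g. a R a).
Transitive: yes — every two-step R-path is closed by a direct edge.
Euclidean: yes — any two successors of a common world are R-related.
Only reflexive fails.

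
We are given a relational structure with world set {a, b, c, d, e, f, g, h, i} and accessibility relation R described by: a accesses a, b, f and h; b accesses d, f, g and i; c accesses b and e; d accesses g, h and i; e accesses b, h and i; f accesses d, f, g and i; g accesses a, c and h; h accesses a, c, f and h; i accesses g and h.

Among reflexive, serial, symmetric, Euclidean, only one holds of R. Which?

Reflexive: no — b is not related to itself.
Serial: yes — every world has a successor (e.g. a R a).
Symmetric: no — a R b but not b R a.
Euclidean: no — a R b and a R h, but not b R h.
Only serial holds.

serial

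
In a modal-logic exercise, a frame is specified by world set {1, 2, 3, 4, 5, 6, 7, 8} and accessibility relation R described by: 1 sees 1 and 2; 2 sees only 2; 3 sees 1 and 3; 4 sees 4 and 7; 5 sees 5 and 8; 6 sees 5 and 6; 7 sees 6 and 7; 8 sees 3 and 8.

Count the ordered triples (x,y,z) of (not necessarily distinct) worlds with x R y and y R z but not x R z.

Enumerating: (3,1,2), (4,7,6), (5,8,3), (6,5,8), (7,6,5), (8,3,1).

6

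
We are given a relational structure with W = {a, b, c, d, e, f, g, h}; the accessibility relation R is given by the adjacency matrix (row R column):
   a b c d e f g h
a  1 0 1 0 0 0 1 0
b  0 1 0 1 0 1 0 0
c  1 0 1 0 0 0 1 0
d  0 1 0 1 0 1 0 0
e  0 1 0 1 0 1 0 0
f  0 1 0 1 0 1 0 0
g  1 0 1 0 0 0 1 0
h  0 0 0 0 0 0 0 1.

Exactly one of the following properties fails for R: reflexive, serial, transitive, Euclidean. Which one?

reflexive

Reflexive: no — e is not related to itself.
Serial: yes — every world has a successor (e.g. a R a).
Transitive: yes — every two-step R-path is closed by a direct edge.
Euclidean: yes — any two successors of a common world are R-related.
Only reflexive fails.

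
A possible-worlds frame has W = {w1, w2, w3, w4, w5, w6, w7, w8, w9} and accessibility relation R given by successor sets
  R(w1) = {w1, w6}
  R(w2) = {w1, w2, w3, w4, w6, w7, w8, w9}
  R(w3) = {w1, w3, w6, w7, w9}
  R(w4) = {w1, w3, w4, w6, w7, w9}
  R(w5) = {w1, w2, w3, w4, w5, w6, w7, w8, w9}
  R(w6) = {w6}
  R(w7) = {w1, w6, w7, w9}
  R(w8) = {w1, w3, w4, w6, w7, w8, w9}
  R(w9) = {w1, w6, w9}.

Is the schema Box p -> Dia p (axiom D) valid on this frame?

The schema D characterises exactly the serial frames.
Serial: yes — every world has a successor (e.g. w1 R w1).

Yes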